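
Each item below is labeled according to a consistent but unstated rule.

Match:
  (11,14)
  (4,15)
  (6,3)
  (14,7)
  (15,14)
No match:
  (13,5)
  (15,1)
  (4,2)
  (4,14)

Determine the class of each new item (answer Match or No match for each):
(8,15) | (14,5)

Looking at the examples, the only property every 'Match' case has and every 'No match' case lacks is: sum is odd.
(8,15) — 8+15 = 23, hence Match. (14,5) — 14+5 = 19, hence Match.

Match, Match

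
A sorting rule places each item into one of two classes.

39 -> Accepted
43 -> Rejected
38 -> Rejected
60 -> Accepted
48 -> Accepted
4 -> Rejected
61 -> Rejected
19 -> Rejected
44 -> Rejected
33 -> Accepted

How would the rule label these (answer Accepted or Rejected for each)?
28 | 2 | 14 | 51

Rejected, Rejected, Rejected, Accepted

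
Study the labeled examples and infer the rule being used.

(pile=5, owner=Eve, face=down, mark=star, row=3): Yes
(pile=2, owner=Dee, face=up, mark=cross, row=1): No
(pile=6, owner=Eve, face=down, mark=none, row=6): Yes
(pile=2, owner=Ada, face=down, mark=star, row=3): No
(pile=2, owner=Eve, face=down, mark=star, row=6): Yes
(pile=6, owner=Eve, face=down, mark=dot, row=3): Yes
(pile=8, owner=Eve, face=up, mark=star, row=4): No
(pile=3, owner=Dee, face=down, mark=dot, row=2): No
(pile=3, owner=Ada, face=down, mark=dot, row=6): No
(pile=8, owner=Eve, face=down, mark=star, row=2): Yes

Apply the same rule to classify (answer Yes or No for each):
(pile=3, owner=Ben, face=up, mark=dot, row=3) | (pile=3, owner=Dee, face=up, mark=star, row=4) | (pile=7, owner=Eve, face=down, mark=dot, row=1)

'Yes' ⟺ owner is Eve AND face is down.
(pile=3, owner=Ben, face=up, mark=dot, row=3) — owner is Ben, face is up, hence No.
(pile=3, owner=Dee, face=up, mark=star, row=4) — owner is Dee, face is up, hence No.
(pile=7, owner=Eve, face=down, mark=dot, row=1) — owner is Eve, face is down, hence Yes.

No, No, Yes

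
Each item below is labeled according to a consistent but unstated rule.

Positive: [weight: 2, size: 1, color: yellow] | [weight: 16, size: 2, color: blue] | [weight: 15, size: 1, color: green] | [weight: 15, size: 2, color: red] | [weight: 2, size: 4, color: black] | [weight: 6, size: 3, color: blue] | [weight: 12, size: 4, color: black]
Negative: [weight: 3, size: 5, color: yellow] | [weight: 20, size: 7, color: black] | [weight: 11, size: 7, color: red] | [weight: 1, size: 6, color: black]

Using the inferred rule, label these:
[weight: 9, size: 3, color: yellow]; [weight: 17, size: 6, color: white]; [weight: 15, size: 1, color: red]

Positive, Negative, Positive

The common property of the 'Positive' items is: size ≤ 4. No 'Negative' item has it.
[weight: 9, size: 3, color: yellow] → size = 3 → Positive.
[weight: 17, size: 6, color: white] → size = 6 → Negative.
[weight: 15, size: 1, color: red] → size = 1 → Positive.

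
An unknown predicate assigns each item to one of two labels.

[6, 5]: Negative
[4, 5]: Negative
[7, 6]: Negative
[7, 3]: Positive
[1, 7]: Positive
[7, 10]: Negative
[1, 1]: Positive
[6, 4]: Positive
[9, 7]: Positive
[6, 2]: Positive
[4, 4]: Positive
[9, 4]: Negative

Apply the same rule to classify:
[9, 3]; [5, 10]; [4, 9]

Positive, Negative, Negative

Checking candidate rules against both groups, what survives is: sum is even.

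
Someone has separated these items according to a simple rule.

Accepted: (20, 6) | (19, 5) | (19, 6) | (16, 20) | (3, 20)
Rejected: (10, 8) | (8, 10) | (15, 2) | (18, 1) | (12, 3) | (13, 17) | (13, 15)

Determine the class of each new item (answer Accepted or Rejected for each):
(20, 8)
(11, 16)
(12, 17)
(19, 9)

Accepted, Rejected, Rejected, Accepted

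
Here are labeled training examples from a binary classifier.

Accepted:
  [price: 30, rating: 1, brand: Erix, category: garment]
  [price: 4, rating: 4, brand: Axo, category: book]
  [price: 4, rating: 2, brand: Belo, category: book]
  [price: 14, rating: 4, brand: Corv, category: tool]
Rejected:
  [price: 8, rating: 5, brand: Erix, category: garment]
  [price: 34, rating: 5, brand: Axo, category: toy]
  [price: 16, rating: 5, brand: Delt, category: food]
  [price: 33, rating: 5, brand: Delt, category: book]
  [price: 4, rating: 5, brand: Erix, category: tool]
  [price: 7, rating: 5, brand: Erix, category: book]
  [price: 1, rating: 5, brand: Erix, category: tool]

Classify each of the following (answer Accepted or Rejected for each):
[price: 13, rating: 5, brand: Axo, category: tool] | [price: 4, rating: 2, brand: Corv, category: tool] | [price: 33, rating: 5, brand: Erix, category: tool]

All 'Accepted' examples share one property — rating ≤ 4 — and every 'Rejected' example lacks it.
[price: 13, rating: 5, brand: Axo, category: tool]: rating = 5 — fails this test, so Rejected. [price: 4, rating: 2, brand: Corv, category: tool]: rating = 2 — has this property, so Accepted. [price: 33, rating: 5, brand: Erix, category: tool]: rating = 5 — fails this test, so Rejected.

Rejected, Accepted, Rejected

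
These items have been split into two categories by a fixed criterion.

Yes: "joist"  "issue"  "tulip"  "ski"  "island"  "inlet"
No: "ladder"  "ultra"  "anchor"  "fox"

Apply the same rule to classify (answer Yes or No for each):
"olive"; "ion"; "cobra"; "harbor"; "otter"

Every 'Yes' example satisfies: contains 'i'. None of the 'No' examples do.
"olive" → has 'i' → Yes. "ion" → has 'i' → Yes. "cobra" → no 'i' → No. "harbor" → no 'i' → No. "otter" → no 'i' → No.

Yes, Yes, No, No, No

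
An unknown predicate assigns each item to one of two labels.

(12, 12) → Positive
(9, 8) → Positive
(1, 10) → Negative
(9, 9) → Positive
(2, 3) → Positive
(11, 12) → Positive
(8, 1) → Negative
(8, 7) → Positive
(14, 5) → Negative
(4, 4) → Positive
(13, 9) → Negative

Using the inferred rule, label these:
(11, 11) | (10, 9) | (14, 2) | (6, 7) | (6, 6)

Positive, Positive, Negative, Positive, Positive

The simplest hypothesis consistent with all the labels is: |first − second| ≤ 1.
(11, 11): |11−11| = 0 — has this property, so Positive. (10, 9): |10−9| = 1 — has this property, so Positive. (14, 2): |14−2| = 12 — fails this test, so Negative. (6, 7): |6−7| = 1 — has this property, so Positive. (6, 6): |6−6| = 0 — has this property, so Positive.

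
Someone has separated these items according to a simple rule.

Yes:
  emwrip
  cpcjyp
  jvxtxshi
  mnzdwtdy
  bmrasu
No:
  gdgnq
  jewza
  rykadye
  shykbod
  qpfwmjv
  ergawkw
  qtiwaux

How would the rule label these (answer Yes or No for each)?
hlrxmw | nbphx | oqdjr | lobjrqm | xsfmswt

Yes, No, No, No, No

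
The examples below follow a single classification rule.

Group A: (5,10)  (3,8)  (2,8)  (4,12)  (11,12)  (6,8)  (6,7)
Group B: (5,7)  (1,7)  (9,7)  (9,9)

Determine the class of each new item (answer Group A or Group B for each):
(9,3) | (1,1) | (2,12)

Group B, Group B, Group A

'Group A' ⟺ product is even.
(9,3): Group B (9·3 = 27).
(1,1): Group B (1·1 = 1).
(2,12): Group A (2·12 = 24).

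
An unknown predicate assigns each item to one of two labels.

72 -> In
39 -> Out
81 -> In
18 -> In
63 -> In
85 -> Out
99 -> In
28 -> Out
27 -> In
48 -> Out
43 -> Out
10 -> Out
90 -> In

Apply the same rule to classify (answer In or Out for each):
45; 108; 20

In, In, Out

A rule that fits every label: multiple of 9 — true of each 'In' example, false of each 'Out' one.
45: 45 = 9·5 — satisfies this, so In. 108: 108 = 9·12 — satisfies this, so In. 20: 20 = 9·2 + 2 — doesn't qualify, so Out.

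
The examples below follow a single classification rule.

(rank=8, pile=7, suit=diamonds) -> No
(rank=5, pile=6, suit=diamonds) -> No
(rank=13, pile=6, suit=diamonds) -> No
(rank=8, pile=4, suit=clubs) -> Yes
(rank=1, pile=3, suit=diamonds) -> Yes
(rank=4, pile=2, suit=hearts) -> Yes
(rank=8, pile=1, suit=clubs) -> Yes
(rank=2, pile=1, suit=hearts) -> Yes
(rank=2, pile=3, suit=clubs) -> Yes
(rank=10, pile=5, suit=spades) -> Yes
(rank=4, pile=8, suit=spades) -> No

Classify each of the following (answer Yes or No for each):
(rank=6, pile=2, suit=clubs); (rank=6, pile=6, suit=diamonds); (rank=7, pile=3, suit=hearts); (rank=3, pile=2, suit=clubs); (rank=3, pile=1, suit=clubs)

Yes, No, Yes, Yes, Yes

The pattern is that an item is 'Yes' exactly when: pile ≤ 5.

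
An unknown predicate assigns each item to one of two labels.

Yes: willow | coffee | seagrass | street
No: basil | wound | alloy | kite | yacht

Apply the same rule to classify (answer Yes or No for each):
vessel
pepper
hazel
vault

Yes, Yes, No, No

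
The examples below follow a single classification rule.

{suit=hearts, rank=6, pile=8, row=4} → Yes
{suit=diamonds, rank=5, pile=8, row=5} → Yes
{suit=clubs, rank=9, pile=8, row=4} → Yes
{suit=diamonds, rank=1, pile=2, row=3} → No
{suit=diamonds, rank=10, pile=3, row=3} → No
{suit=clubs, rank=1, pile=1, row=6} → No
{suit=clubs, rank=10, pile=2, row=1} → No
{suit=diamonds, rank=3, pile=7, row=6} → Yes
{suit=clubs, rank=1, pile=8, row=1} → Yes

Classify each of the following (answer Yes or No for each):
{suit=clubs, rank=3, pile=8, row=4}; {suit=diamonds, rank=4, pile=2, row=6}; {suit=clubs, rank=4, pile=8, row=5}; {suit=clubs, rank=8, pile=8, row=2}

Yes, No, Yes, Yes

The pattern is that an item is 'Yes' exactly when: pile ≥ 7.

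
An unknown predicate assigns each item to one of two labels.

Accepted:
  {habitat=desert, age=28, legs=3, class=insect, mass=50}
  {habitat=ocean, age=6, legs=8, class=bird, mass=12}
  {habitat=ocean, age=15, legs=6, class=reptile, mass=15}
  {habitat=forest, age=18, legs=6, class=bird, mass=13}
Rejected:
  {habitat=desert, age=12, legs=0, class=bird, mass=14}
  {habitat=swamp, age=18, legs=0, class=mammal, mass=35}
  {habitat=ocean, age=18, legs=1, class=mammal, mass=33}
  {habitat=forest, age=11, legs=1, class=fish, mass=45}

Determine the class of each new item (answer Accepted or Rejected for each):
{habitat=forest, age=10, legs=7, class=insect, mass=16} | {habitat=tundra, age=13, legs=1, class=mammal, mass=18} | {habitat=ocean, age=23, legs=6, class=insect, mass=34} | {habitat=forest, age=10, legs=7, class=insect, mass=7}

Accepted, Rejected, Accepted, Accepted

The pattern is that an item is 'Accepted' exactly when: legs ≥ 3.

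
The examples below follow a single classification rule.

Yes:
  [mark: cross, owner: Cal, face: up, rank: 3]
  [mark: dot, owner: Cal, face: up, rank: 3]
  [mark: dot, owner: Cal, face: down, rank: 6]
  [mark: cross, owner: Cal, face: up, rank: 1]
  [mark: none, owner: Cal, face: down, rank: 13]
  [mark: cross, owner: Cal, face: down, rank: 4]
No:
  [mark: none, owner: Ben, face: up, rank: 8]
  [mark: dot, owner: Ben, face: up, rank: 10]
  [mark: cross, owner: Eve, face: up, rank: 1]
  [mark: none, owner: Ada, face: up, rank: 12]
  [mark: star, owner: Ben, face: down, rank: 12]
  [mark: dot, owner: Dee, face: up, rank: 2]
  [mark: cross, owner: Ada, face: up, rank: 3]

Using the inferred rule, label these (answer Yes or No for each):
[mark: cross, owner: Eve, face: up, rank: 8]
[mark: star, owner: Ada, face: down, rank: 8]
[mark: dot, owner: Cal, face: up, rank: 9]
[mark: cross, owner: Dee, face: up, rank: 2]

A rule that fits every label: owner is Cal — true of each 'Yes' example, false of each 'No' one.
[mark: cross, owner: Eve, face: up, rank: 8]: No (owner is Eve).
[mark: star, owner: Ada, face: down, rank: 8]: No (owner is Ada).
[mark: dot, owner: Cal, face: up, rank: 9]: Yes (owner is Cal).
[mark: cross, owner: Dee, face: up, rank: 2]: No (owner is Dee).

No, No, Yes, No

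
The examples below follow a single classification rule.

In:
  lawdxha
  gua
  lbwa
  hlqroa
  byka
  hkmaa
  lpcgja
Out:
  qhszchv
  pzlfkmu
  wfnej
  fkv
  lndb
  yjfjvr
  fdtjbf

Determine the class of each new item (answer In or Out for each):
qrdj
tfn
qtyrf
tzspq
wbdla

The common property of the 'In' items is: contains 'a'. No 'Out' item has it.
Out: qrdj, since no 'a'.
Out: tfn, since no 'a'.
Out: qtyrf, since no 'a'.
Out: tzspq, since no 'a'.
In: wbdla, since has 'a'.

Out, Out, Out, Out, In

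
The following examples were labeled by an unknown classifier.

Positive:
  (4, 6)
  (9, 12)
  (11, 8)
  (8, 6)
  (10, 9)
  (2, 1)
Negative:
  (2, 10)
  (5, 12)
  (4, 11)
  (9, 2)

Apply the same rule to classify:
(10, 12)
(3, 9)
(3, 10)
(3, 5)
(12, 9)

All 'Positive' examples share one property — |first − second| ≤ 3 — and every 'Negative' example lacks it.
(10, 12): Positive (|10−12| = 2). (3, 9): Negative (|3−9| = 6). (3, 10): Negative (|3−10| = 7). (3, 5): Positive (|3−5| = 2). (12, 9): Positive (|12−9| = 3).

Positive, Negative, Negative, Positive, Positive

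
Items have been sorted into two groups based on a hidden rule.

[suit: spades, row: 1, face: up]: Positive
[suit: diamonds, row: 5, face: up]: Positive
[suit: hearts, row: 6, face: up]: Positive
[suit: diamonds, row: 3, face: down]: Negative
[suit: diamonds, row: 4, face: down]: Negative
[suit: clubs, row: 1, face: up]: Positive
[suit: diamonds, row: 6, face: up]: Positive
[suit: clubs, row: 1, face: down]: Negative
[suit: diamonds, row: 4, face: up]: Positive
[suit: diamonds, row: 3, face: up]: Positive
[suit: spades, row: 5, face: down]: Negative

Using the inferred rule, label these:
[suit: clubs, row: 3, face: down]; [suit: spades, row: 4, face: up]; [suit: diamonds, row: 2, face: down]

Negative, Positive, Negative

All 'Positive' examples share one property — face is up — and every 'Negative' example lacks it.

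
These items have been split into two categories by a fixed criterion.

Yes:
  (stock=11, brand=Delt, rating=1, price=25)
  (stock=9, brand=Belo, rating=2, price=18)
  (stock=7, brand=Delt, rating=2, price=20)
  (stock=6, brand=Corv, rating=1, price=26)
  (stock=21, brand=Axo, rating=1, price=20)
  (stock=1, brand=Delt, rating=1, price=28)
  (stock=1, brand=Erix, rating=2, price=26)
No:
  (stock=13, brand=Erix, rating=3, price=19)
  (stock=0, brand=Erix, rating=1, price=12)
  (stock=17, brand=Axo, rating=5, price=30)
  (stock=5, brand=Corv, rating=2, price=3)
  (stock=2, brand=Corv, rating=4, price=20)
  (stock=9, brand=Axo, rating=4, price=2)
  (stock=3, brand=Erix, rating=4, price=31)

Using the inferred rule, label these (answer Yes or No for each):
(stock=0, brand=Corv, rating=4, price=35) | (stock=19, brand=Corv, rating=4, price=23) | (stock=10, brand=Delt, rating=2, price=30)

No, No, Yes

Every 'Yes' example satisfies: rating ≤ 2 AND price ≥ 18. None of the 'No' examples do.
(stock=0, brand=Corv, rating=4, price=35): No (rating = 4, price = 35).
(stock=19, brand=Corv, rating=4, price=23): No (rating = 4, price = 23).
(stock=10, brand=Delt, rating=2, price=30): Yes (rating = 2, price = 30).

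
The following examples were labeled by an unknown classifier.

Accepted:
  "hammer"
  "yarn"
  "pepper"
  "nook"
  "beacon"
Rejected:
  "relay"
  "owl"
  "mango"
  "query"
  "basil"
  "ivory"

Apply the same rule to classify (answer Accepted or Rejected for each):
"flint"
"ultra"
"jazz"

Comparing the two groups points to one rule — even length.
Rejected: "flint", since length 5. Rejected: "ultra", since length 5. Accepted: "jazz", since length 4.

Rejected, Rejected, Accepted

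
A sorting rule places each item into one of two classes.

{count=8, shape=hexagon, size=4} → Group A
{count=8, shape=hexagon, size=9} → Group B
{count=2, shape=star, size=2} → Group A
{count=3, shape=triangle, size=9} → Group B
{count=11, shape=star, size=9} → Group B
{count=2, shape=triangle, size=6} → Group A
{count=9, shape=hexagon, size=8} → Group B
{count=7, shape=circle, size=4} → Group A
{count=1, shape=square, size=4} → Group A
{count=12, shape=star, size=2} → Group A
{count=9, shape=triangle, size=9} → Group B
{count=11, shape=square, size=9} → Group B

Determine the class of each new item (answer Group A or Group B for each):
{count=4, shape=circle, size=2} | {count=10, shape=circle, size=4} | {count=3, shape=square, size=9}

Group A, Group A, Group B

The rule appears to be: size ≤ 6.
{count=4, shape=circle, size=2}: size = 2 — meets the rule, so Group A.
{count=10, shape=circle, size=4}: size = 4 — meets the rule, so Group A.
{count=3, shape=square, size=9}: size = 9 — doesn't qualify, so Group B.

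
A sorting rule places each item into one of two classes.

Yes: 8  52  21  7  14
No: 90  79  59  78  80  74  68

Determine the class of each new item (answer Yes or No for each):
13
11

A rule that fits every label: at most 52 — true of each 'Yes' example, false of each 'No' one.

Yes, Yes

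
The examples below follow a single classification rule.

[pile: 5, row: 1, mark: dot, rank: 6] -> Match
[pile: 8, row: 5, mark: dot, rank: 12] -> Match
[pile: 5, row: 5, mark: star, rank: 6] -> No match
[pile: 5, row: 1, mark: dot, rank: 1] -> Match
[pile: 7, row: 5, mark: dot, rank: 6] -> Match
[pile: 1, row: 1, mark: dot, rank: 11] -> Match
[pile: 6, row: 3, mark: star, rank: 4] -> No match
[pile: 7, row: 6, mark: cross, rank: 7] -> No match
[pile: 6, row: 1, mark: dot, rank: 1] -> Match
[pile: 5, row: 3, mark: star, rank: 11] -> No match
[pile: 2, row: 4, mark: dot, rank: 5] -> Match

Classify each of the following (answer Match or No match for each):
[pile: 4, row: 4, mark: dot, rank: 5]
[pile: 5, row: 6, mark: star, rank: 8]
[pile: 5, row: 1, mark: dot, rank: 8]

Match, No match, Match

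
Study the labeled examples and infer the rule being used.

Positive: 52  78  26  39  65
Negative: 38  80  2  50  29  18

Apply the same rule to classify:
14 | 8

Negative, Negative

Rule: multiple of 13. This holds for each 'Positive' example and fails for each 'Negative' one.
14 — 14 = 13·1 + 1, hence Negative. 8 — 8 = 13·0 + 8, hence Negative.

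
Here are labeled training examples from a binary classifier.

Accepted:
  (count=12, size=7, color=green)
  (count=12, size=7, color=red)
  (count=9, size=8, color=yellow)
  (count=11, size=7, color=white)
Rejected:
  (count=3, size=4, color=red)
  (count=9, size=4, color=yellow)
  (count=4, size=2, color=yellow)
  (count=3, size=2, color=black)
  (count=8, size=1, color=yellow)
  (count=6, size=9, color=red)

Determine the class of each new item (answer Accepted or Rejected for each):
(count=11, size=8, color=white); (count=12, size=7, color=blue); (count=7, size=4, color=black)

All 'Accepted' examples share one property — size ≥ 7 AND size ≤ 8 — and every 'Rejected' example lacks it.
(count=11, size=8, color=white): size = 8 — matches, so Accepted. (count=12, size=7, color=blue): size = 7 — matches, so Accepted. (count=7, size=4, color=black): size = 4 — does not pass, so Rejected.

Accepted, Accepted, Rejected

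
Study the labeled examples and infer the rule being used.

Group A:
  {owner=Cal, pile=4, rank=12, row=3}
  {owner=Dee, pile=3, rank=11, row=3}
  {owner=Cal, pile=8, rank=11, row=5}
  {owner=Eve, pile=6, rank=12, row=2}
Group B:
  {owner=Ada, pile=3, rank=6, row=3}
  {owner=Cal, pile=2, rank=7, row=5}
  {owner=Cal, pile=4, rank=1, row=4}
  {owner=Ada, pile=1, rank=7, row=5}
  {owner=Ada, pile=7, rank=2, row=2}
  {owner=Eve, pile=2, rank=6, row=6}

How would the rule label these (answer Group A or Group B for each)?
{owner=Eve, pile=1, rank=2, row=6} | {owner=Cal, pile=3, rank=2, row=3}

Group B, Group B

The classifier is using: rank ≥ 11.
{owner=Eve, pile=1, rank=2, row=6} → rank = 2 → Group B.
{owner=Cal, pile=3, rank=2, row=3} → rank = 2 → Group B.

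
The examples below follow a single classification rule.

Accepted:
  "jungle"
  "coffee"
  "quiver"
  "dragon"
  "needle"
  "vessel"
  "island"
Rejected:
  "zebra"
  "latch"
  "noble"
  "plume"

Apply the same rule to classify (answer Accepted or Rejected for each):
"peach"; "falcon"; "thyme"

The classifier is using: even length.
Rejected: "peach", since length 5. Accepted: "falcon", since length 6. Rejected: "thyme", since length 5.

Rejected, Accepted, Rejected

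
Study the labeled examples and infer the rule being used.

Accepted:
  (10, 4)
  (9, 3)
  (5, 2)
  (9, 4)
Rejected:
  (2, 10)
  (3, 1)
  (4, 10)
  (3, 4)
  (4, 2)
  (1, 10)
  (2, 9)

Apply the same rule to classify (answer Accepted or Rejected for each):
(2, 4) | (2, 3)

Every 'Accepted' example satisfies: first ≥ 5. None of the 'Rejected' examples do.
(2, 4) — first 2, hence Rejected. (2, 3) — first 2, hence Rejected.

Rejected, Rejected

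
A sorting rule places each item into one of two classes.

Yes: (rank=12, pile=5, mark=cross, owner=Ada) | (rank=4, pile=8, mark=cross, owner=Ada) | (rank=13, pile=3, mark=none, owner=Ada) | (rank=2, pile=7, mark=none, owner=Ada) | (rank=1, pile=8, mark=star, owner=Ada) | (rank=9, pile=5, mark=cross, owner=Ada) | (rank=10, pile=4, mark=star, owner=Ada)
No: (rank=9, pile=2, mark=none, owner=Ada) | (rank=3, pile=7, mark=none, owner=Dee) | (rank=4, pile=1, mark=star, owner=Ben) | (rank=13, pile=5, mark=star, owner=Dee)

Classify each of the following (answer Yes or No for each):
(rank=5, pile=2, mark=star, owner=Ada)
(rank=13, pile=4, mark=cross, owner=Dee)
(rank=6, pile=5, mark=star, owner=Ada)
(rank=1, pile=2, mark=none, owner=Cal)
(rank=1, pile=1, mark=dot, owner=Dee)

A rule that fits every label: owner is Ada AND pile ≥ 3 — true of each 'Yes' example, false of each 'No' one.
(rank=5, pile=2, mark=star, owner=Ada): No (owner is Ada, pile = 2).
(rank=13, pile=4, mark=cross, owner=Dee): No (owner is Dee, pile = 4).
(rank=6, pile=5, mark=star, owner=Ada): Yes (owner is Ada, pile = 5).
(rank=1, pile=2, mark=none, owner=Cal): No (owner is Cal, pile = 2).
(rank=1, pile=1, mark=dot, owner=Dee): No (owner is Dee, pile = 1).

No, No, Yes, No, No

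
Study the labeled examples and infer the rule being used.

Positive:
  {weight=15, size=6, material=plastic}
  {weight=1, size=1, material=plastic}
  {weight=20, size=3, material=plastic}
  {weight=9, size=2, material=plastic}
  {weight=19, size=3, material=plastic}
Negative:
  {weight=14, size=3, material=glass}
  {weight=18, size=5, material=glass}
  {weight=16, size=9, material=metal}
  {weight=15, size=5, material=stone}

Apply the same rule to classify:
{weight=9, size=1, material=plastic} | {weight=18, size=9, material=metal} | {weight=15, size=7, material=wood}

Positive, Negative, Negative

All 'Positive' examples share one property — material is plastic — and every 'Negative' example lacks it.
{weight=9, size=1, material=plastic}: Positive (material is plastic). {weight=18, size=9, material=metal}: Negative (material is metal). {weight=15, size=7, material=wood}: Negative (material is wood).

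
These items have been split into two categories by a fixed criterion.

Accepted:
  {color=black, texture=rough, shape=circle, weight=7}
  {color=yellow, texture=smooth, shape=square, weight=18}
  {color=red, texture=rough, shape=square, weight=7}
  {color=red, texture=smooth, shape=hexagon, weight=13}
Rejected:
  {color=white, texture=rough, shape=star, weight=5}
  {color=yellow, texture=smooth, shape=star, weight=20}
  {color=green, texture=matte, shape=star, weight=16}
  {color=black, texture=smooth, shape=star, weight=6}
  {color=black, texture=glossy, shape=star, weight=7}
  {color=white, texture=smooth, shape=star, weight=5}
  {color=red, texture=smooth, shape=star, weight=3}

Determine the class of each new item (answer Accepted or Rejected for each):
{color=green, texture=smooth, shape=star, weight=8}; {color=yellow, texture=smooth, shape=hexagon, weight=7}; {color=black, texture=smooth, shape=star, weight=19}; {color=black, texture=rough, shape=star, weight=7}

Rejected, Accepted, Rejected, Rejected

Looking at the examples, the only property every 'Accepted' case has and every 'Rejected' case lacks is: shape is not star.
{color=green, texture=smooth, shape=star, weight=8}: Rejected (shape is star).
{color=yellow, texture=smooth, shape=hexagon, weight=7}: Accepted (shape is hexagon).
{color=black, texture=smooth, shape=star, weight=19}: Rejected (shape is star).
{color=black, texture=rough, shape=star, weight=7}: Rejected (shape is star).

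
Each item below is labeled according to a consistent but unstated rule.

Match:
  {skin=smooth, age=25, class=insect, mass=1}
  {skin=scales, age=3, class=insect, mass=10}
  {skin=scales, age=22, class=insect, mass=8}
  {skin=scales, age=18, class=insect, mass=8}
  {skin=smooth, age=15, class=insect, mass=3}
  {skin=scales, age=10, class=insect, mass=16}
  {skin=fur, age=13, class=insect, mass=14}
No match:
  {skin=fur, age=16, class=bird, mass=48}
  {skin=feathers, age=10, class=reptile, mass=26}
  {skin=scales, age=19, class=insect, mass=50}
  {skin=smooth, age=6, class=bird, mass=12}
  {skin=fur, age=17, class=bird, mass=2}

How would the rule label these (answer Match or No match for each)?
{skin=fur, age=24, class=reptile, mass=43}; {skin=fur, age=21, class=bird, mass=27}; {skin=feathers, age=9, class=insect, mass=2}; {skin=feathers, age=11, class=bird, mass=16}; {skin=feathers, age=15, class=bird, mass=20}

No match, No match, Match, No match, No match

'Match' ⟺ class is insect AND mass ≤ 16.
{skin=fur, age=24, class=reptile, mass=43}: class is reptile, mass = 43, doesn't qualify → No match.
{skin=fur, age=21, class=bird, mass=27}: class is bird, mass = 27, doesn't qualify → No match.
{skin=feathers, age=9, class=insect, mass=2}: class is insect, mass = 2, matches → Match.
{skin=feathers, age=11, class=bird, mass=16}: class is bird, mass = 16, doesn't qualify → No match.
{skin=feathers, age=15, class=bird, mass=20}: class is bird, mass = 20, doesn't qualify → No match.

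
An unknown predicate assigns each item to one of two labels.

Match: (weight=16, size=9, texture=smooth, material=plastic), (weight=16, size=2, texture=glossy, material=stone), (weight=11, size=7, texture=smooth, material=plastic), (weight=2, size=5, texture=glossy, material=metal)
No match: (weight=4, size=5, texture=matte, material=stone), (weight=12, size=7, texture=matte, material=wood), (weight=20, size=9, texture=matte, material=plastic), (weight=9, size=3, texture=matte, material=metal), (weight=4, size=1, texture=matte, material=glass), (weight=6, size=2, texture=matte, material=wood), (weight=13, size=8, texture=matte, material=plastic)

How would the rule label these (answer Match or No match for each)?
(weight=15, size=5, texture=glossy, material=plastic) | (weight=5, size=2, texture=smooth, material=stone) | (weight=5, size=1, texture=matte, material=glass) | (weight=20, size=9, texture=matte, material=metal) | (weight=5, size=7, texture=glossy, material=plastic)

Match, Match, No match, No match, Match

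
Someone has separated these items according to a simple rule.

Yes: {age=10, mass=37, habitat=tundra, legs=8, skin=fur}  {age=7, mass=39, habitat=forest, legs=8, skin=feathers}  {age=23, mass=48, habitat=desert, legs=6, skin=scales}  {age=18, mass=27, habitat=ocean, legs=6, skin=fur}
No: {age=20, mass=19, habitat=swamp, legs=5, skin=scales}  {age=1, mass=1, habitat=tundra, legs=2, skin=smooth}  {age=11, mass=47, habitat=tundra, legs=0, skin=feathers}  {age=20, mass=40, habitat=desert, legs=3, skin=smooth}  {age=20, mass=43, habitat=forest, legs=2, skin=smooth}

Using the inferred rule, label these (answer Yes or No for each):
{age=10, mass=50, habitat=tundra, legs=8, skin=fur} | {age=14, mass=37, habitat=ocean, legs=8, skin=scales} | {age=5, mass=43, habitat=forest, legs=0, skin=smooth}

Yes, Yes, No

Rule: legs ≥ 6. This holds for each 'Yes' example and fails for each 'No' one.
{age=10, mass=50, habitat=tundra, legs=8, skin=fur} — legs = 8, hence Yes. {age=14, mass=37, habitat=ocean, legs=8, skin=scales} — legs = 8, hence Yes. {age=5, mass=43, habitat=forest, legs=0, skin=smooth} — legs = 0, hence No.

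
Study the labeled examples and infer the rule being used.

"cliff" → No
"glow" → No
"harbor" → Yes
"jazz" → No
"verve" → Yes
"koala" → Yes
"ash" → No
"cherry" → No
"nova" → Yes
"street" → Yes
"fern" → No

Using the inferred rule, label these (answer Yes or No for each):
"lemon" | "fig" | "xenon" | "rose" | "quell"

Yes, No, Yes, Yes, Yes

One predicate separates the groups cleanly: has ≥ 2 vowels.
"lemon" → 2 vowels → Yes.
"fig" → 1 vowel → No.
"xenon" → 2 vowels → Yes.
"rose" → 2 vowels → Yes.
"quell" → 2 vowels → Yes.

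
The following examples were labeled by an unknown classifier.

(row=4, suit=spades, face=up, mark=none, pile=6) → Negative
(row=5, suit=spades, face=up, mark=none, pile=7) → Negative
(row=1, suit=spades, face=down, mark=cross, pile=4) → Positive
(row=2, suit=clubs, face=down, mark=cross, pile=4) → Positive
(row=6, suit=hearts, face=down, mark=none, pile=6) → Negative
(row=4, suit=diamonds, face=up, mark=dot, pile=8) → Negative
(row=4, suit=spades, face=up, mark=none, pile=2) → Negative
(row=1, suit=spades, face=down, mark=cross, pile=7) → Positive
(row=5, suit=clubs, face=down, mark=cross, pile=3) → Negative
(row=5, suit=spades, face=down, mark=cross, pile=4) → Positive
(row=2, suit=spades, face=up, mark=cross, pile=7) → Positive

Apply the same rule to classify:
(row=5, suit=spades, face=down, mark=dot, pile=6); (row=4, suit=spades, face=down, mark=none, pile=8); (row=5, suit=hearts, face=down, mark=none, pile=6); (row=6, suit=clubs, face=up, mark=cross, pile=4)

The rule appears to be: mark is cross AND pile ≥ 4.

Negative, Negative, Negative, Positive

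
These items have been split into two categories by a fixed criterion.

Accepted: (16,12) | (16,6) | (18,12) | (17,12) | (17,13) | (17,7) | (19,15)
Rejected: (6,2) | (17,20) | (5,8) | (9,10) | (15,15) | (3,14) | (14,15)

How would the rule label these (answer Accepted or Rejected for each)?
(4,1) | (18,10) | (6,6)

Rejected, Accepted, Rejected

The distinguishing property — first > second AND sum ≥ 13 — holds for all the 'Accepted' cases and none of the 'Rejected' cases.
(4,1) — 4 > 1, 4+1 = 5, hence Rejected.
(18,10) — 18 > 10, 18+10 = 28, hence Accepted.
(6,6) — 6 = 6, 6+6 = 12, hence Rejected.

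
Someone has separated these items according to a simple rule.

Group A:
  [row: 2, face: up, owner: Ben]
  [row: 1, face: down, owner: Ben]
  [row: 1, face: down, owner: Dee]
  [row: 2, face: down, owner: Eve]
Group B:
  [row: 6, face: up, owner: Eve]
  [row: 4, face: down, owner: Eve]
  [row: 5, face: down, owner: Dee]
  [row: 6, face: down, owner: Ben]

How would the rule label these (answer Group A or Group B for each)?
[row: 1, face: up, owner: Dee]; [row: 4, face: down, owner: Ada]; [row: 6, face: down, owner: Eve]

One predicate separates the groups cleanly: row ≤ 2.
[row: 1, face: up, owner: Dee] — row = 1, hence Group A.
[row: 4, face: down, owner: Ada] — row = 4, hence Group B.
[row: 6, face: down, owner: Eve] — row = 6, hence Group B.

Group A, Group B, Group B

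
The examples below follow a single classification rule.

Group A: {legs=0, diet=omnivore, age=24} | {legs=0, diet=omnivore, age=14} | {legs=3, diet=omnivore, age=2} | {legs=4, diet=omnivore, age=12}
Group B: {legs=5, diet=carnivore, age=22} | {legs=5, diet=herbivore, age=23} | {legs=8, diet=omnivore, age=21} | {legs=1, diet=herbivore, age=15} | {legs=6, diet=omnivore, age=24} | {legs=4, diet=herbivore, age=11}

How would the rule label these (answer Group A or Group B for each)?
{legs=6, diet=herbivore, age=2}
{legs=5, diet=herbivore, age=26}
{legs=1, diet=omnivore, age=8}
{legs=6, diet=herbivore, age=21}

Group B, Group B, Group A, Group B

The distinguishing property — diet is omnivore AND legs ≤ 4 — holds for all the 'Group A' cases and none of the 'Group B' cases.
{legs=6, diet=herbivore, age=2}: diet is herbivore, legs = 6 — fails the rule, so Group B. {legs=5, diet=herbivore, age=26}: diet is herbivore, legs = 5 — fails the rule, so Group B. {legs=1, diet=omnivore, age=8}: diet is omnivore, legs = 1 — has this property, so Group A. {legs=6, diet=herbivore, age=21}: diet is herbivore, legs = 6 — fails the rule, so Group B.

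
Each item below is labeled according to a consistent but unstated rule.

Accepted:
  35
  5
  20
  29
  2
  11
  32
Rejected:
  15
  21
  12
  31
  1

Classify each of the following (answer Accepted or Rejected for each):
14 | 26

'Accepted' ⟺ ≡ 2 (mod 3).
14 — 14 mod 3 = 2, hence Accepted. 26 — 26 mod 3 = 2, hence Accepted.

Accepted, Accepted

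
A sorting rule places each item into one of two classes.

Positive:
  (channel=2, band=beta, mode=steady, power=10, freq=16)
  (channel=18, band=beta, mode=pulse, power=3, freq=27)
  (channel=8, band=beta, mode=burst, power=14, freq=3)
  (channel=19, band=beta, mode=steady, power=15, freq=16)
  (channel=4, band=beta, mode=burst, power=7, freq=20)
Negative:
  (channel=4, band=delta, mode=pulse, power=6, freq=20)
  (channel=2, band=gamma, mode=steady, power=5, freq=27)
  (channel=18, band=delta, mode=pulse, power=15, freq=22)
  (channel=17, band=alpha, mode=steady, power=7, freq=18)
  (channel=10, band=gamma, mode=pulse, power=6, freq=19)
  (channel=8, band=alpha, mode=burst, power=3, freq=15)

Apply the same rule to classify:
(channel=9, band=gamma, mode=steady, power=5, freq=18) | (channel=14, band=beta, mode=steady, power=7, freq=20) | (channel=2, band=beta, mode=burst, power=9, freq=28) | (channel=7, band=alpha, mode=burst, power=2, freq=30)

The classifier is using: band is beta.
(channel=9, band=gamma, mode=steady, power=5, freq=18): band is gamma, doesn't match → Negative. (channel=14, band=beta, mode=steady, power=7, freq=20): band is beta, qualifies → Positive. (channel=2, band=beta, mode=burst, power=9, freq=28): band is beta, qualifies → Positive. (channel=7, band=alpha, mode=burst, power=2, freq=30): band is alpha, doesn't match → Negative.

Negative, Positive, Positive, Negative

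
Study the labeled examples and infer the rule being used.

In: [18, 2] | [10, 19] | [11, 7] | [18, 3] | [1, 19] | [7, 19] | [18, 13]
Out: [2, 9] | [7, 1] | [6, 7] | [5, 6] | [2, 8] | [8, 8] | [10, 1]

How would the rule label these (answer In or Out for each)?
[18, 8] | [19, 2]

In, In

Rule: sum ≥ 18. This holds for each 'In' example and fails for each 'Out' one.
[18, 8] → 18+8 = 26 → In. [19, 2] → 19+2 = 21 → In.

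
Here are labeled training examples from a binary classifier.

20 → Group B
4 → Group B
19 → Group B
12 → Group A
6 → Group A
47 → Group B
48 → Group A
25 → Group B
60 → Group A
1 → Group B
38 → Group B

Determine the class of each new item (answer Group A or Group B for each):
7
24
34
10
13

'Group A' ⟺ multiple of 3.
7: 7 = 3·2 + 1, lacks this property → Group B. 24: 24 = 3·8, fits → Group A. 34: 34 = 3·11 + 1, lacks this property → Group B. 10: 10 = 3·3 + 1, lacks this property → Group B. 13: 13 = 3·4 + 1, lacks this property → Group B.

Group B, Group A, Group B, Group B, Group B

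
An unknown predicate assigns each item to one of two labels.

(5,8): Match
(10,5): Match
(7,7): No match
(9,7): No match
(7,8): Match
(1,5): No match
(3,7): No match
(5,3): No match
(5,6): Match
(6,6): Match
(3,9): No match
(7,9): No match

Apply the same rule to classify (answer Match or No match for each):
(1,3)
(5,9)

Every 'Match' example satisfies: product is even. None of the 'No match' examples do.
(1,3): 1·3 = 3 — does not pass, so No match. (5,9): 5·9 = 45 — does not pass, so No match.

No match, No match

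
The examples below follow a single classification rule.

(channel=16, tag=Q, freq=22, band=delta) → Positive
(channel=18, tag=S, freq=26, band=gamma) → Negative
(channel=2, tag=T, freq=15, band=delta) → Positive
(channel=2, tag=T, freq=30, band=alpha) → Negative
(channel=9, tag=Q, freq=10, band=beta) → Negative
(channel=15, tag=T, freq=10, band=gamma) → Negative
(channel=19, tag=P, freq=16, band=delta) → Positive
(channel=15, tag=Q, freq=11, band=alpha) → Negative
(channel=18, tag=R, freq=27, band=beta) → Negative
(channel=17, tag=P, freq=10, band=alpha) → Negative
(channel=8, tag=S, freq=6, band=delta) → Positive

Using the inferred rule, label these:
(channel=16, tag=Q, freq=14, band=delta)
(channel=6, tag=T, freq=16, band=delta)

Positive, Positive

One predicate separates the groups cleanly: band is delta.
(channel=16, tag=Q, freq=14, band=delta): Positive (band is delta). (channel=6, tag=T, freq=16, band=delta): Positive (band is delta).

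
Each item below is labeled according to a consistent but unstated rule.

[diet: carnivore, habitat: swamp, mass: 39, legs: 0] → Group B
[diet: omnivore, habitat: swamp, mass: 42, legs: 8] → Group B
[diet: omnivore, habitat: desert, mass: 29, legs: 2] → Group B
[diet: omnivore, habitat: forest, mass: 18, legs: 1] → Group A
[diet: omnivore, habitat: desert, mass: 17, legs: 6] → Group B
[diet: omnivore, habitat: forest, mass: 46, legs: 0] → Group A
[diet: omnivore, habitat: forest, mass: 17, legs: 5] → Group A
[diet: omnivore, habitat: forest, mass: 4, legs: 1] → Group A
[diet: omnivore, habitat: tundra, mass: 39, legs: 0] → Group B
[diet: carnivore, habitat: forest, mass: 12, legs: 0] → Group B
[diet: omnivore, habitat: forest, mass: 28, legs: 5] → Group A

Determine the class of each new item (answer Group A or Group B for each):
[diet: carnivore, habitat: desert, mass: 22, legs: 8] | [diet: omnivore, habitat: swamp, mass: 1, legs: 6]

The classifier is using: diet is omnivore AND habitat is forest.

Group B, Group B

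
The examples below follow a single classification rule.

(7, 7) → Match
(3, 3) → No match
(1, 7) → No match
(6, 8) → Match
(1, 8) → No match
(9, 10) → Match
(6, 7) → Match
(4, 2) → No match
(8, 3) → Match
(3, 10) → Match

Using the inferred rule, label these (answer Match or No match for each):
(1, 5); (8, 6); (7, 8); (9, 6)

No match, Match, Match, Match

Rule: sum ≥ 11. This holds for each 'Match' example and fails for each 'No match' one.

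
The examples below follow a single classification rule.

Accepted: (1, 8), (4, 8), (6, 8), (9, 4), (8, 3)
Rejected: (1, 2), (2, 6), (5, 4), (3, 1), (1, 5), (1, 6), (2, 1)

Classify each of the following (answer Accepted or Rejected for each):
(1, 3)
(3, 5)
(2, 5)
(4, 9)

The classifier is using: max ≥ 8.

Rejected, Rejected, Rejected, Accepted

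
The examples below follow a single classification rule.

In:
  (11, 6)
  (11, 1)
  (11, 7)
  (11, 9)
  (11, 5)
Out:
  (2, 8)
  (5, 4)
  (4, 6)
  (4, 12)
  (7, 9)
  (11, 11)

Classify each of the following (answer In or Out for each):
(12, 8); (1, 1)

In, Out

The distinguishing property — first > second AND sum ≥ 10 — holds for all the 'In' cases and none of the 'Out' cases.
(12, 8) — 12 > 8, 12+8 = 20, hence In.
(1, 1) — 1 = 1, 1+1 = 2, hence Out.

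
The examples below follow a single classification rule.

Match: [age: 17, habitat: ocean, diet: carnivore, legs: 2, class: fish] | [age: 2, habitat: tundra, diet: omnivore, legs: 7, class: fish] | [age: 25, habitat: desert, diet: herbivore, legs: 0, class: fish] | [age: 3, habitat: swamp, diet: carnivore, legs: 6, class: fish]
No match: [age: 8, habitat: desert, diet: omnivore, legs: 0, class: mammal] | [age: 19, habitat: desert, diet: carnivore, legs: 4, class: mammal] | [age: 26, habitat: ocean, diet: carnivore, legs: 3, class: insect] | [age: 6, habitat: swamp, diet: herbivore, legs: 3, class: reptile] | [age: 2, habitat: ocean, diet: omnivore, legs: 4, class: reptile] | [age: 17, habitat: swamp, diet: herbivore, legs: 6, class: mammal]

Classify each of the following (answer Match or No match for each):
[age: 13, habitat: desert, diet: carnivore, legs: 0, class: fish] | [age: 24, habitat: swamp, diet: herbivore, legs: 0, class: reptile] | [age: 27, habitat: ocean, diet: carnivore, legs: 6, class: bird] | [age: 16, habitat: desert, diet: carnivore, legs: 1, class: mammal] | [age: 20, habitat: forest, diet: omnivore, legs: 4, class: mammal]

Match, No match, No match, No match, No match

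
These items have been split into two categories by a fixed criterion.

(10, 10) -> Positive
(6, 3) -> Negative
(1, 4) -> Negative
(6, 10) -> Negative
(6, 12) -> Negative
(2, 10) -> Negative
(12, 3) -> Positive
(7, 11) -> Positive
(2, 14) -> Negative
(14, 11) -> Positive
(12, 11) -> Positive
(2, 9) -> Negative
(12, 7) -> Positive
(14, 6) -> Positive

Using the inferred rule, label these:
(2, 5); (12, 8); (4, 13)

Negative, Positive, Negative

'Positive' ⟺ first ≥ 7.
(2, 5): first 2 — does not pass, so Negative.
(12, 8): first 12 — passes, so Positive.
(4, 13): first 4 — does not pass, so Negative.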